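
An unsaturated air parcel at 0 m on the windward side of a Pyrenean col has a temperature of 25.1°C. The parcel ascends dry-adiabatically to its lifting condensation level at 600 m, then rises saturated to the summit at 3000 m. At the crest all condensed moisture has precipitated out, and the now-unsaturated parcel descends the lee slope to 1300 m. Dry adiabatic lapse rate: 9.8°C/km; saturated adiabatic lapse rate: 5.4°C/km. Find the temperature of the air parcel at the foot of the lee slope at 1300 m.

Dry to 600 m: -9.8 × 0.6 km = -5.88°C, so T = 19.22°C.
Saturated to 3000 m: -5.4 × 2.4 km = -12.96°C, so T = 6.26°C.
Dry descent to 1300 m: +9.8 × 1.7 km = +16.66°C, so T = 22.92°C.

22.92°C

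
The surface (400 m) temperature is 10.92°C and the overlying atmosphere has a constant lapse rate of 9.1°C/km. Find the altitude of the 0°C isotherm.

Height above start = (10.92 − 0) / 9.1 = 1.2 km
Altitude = 400 m + 1200 m = 1600 m

1600 m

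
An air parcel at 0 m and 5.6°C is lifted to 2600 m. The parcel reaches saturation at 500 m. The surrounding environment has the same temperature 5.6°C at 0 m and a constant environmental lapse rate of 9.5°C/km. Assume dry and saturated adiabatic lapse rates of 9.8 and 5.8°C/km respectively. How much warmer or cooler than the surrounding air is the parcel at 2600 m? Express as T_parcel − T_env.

Parcel:
  From 0 m to 500 m (dry): cools by 9.8 × 0.5 = 4.9°C, giving 0.7°C.
  From 500 m to 2600 m (saturated): cools by 5.8 × 2.1 = 12.18°C, giving -11.48°C.
Environment:
  From 0 m to 2600 m (environment): cools by 9.5 × 2.6 = 24.7°C, giving -19.1°C.
T_parcel − T_env = -11.48 − (-19.1) = +7.62°C

+7.62°C (parcel warmer than environment)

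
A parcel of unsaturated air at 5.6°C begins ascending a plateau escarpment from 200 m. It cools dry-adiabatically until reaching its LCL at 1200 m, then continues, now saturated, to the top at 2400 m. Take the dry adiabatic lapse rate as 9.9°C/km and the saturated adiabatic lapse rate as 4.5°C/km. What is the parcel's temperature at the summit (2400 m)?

From 200 m to 1200 m (dry): cools by 9.9 × 1 = 9.9°C, giving -4.3°C.
From 1200 m to 2400 m (saturated): cools by 4.5 × 1.2 = 5.4°C, giving -9.7°C.

-9.7°C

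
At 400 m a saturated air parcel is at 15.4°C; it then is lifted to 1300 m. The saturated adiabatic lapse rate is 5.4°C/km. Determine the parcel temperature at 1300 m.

400 → 1300 m (saturated adiabatic, 5.4°C/km): ΔT = -5.4 × 0.9 = -4.86°C → T = 10.54°C

10.54°C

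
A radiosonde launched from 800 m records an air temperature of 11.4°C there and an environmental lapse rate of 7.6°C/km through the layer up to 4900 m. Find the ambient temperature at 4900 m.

-19.76°C

800 → 4900 m (environmental, 7.6°C/km): ΔT = -7.6 × 4.1 = -31.16°C → T = -19.76°C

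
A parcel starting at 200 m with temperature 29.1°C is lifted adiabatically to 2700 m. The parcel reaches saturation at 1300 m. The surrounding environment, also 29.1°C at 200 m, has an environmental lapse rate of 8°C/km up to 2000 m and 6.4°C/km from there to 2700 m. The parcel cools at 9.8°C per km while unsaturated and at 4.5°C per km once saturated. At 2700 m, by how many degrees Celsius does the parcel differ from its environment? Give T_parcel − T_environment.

Parcel:
  200–1300 m, dry: Δz = 1.1 km ⇒ ΔT = -10.78°C; T = 18.32°C
  1300–2700 m, saturated: Δz = 1.4 km ⇒ ΔT = -6.3°C; T = 12.02°C
Environment:
  200–2000 m, environment, lower layer: Δz = 1.8 km ⇒ ΔT = -14.4°C; T = 14.7°C
  2000–2700 m, environment, upper layer: Δz = 0.7 km ⇒ ΔT = -4.48°C; T = 10.22°C
T_parcel − T_env = 12.02 − 10.22 = +1.8°C

+1.8°C (parcel warmer than environment)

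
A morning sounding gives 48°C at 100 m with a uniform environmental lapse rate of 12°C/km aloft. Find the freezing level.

Height above start = (48 − 0) / 12 = 4 km
Altitude = 100 m + 4000 m = 4100 m

4100 m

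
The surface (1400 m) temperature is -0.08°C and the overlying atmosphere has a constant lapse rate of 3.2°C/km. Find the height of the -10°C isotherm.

Height above start = (-0.08 − (-10)) / 3.2 = 3.1 km
Altitude = 1400 m + 3100 m = 4500 m

4500 m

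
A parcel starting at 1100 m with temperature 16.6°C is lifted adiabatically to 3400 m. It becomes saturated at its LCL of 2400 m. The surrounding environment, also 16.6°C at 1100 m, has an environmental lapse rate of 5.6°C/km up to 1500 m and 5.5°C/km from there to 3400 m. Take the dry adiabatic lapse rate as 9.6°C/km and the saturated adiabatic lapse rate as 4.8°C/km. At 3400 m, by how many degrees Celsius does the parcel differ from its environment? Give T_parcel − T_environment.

-4.59°C (parcel cooler than environment)

Parcel:
  From 1100 m to 2400 m (dry): cools by 9.6 × 1.3 = 12.48°C, giving 4.12°C.
  From 2400 m to 3400 m (saturated): cools by 4.8 × 1 = 4.8°C, giving -0.68°C.
Environment:
  From 1100 m to 1500 m (environment, lower layer): cools by 5.6 × 0.4 = 2.24°C, giving 14.36°C.
  From 1500 m to 3400 m (environment, upper layer): cools by 5.5 × 1.9 = 10.45°C, giving 3.91°C.
T_parcel − T_env = -0.68 − 3.91 = -4.59°C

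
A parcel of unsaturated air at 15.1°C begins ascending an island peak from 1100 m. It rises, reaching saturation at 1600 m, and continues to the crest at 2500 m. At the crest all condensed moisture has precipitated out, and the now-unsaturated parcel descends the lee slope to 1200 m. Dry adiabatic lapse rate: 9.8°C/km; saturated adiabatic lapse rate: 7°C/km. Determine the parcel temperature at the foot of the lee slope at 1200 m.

16.64°C

1100–1600 m, dry: Δz = 0.5 km ⇒ ΔT = -4.9°C; T = 10.2°C
1600–2500 m, saturated: Δz = 0.9 km ⇒ ΔT = -6.3°C; T = 3.9°C
2500–1200 m, dry descent: Δz = 1.3 km ⇒ ΔT = +12.74°C; T = 16.64°C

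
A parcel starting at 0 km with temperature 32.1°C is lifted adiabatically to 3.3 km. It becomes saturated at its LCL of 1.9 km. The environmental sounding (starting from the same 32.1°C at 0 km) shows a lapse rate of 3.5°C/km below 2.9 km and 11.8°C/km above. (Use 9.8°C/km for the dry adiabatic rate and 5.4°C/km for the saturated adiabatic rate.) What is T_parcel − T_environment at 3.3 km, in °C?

-11.31°C (parcel cooler than environment)

Parcel:
  0–1900 m, dry: Δz = 1.9 km ⇒ ΔT = -18.62°C; T = 13.48°C
  1900–3300 m, saturated: Δz = 1.4 km ⇒ ΔT = -7.56°C; T = 5.92°C
Environment:
  0–2900 m, environment, lower layer: Δz = 2.9 km ⇒ ΔT = -10.15°C; T = 21.95°C
  2900–3300 m, environment, upper layer: Δz = 0.4 km ⇒ ΔT = -4.72°C; T = 17.23°C
T_parcel − T_env = 5.92 − 17.23 = -11.31°C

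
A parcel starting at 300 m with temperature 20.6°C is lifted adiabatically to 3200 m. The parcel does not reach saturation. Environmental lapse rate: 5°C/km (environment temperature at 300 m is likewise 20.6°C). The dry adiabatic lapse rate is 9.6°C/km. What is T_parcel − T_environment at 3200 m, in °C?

Parcel:
  Dry to 3200 m: -9.6 × 2.9 km = -27.84°C, so T = -7.24°C.
Environment:
  Environment to 3200 m: -5 × 2.9 km = -14.5°C, so T = 6.1°C.
T_parcel − T_env = -7.24 − 6.1 = -13.34°C

-13.34°C (parcel cooler than environment)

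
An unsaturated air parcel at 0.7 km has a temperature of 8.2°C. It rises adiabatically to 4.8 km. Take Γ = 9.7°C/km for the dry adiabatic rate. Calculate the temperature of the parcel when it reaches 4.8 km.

700 → 4800 m (dry adiabatic, 9.7°C/km): ΔT = -9.7 × 4.1 = -39.77°C → T = -31.57°C

-31.57°C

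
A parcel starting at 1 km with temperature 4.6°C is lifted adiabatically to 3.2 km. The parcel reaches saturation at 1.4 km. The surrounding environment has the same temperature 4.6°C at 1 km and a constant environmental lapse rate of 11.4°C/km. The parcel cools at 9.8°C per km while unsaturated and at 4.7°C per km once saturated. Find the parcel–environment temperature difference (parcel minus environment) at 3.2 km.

Parcel:
  From 1000 m to 1400 m (dry): cools by 9.8 × 0.4 = 3.92°C, giving 0.68°C.
  From 1400 m to 3200 m (saturated): cools by 4.7 × 1.8 = 8.46°C, giving -7.78°C.
Environment:
  From 1000 m to 3200 m (environment): cools by 11.4 × 2.2 = 25.08°C, giving -20.48°C.
T_parcel − T_env = -7.78 − (-20.48) = +12.7°C

+12.7°C (parcel warmer than environment)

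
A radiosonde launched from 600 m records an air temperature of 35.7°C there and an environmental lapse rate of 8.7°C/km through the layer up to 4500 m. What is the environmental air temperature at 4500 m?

1.77°C

Environmental to 4500 m: -8.7 × 3.9 km = -33.93°C, so T = 1.77°C.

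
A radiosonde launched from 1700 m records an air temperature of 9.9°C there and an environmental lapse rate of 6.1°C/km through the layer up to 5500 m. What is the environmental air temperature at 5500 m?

From 1700 m to 5500 m (environmental): cools by 6.1 × 3.8 = 23.18°C, giving -13.28°C.

-13.28°C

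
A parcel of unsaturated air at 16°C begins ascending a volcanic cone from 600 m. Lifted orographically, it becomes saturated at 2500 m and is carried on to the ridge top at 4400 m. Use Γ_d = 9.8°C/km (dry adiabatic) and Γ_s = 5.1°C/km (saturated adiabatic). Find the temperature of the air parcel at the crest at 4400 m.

From 600 m to 2500 m (dry): cools by 9.8 × 1.9 = 18.62°C, giving -2.62°C.
From 2500 m to 4400 m (saturated): cools by 5.1 × 1.9 = 9.69°C, giving -12.31°C.

-12.31°C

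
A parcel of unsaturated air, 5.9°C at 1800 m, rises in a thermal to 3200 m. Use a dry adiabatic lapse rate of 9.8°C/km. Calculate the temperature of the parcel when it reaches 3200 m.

-7.82°C

From 1800 m to 3200 m (dry adiabatic): cools by 9.8 × 1.4 = 13.72°C, giving -7.82°C.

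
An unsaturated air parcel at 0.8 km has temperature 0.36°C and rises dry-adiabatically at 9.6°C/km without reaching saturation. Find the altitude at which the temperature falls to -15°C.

Height above start = (0.36 − (-15)) / 9.6 = 1.6 km
Altitude = 800 m + 1600 m = 2400 m

2.4 km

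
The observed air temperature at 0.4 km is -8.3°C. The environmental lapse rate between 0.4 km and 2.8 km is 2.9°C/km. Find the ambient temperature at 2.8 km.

400 → 2800 m (environmental, 2.9°C/km): ΔT = -2.9 × 2.4 = -6.96°C → T = -15.26°C

-15.26°C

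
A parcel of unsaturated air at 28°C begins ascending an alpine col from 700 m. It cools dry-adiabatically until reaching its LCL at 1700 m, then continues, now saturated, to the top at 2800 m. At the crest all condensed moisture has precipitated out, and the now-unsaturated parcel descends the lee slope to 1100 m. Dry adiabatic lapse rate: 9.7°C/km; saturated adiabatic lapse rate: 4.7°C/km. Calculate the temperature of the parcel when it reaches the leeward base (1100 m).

29.62°C

From 700 m to 1700 m (dry): cools by 9.7 × 1 = 9.7°C, giving 18.3°C.
From 1700 m to 2800 m (saturated): cools by 4.7 × 1.1 = 5.17°C, giving 13.13°C.
From 2800 m to 1100 m (dry descent): warms by 9.7 × 1.7 = 16.49°C, giving 29.62°C.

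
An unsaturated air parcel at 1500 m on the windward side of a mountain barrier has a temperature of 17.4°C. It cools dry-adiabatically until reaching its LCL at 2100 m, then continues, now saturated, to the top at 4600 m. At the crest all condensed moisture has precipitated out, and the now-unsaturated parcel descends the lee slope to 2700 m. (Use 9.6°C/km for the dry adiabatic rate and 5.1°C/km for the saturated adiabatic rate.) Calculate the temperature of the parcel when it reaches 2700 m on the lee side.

17.13°C

1500–2100 m, dry: Δz = 0.6 km ⇒ ΔT = -5.76°C; T = 11.64°C
2100–4600 m, saturated: Δz = 2.5 km ⇒ ΔT = -12.75°C; T = -1.11°C
4600–2700 m, dry descent: Δz = 1.9 km ⇒ ΔT = +18.24°C; T = 17.13°C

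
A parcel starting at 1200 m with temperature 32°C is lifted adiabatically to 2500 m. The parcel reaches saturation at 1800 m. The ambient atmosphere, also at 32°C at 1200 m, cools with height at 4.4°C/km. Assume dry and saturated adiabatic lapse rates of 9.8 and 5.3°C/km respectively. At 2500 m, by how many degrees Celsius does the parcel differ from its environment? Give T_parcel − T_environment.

Parcel:
  Dry to 1800 m: -9.8 × 0.6 km = -5.88°C, so T = 26.12°C.
  Saturated to 2500 m: -5.3 × 0.7 km = -3.71°C, so T = 22.41°C.
Environment:
  Environment to 2500 m: -4.4 × 1.3 km = -5.72°C, so T = 26.28°C.
T_parcel − T_env = 22.41 − 26.28 = -3.87°C

-3.87°C (parcel cooler than environment)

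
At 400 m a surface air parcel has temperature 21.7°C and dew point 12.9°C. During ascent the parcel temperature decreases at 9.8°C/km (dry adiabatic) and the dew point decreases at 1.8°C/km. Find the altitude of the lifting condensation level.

1500 m

T and T_d converge at 9.8 − 1.8 = 8°C per km
Height above start = (21.7 − 12.9) / 8 = 1.1 km
LCL altitude = 400 m + 1100 m = 1500 m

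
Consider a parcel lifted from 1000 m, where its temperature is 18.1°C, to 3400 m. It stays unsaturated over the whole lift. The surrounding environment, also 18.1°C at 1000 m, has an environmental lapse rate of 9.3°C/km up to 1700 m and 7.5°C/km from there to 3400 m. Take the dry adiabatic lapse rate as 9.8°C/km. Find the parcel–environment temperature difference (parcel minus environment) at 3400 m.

-4.26°C (parcel cooler than environment)

Parcel:
  Dry to 3400 m: -9.8 × 2.4 km = -23.52°C, so T = -5.42°C.
Environment:
  Environment, lower layer to 1700 m: -9.3 × 0.7 km = -6.51°C, so T = 11.59°C.
  Environment, upper layer to 3400 m: -7.5 × 1.7 km = -12.75°C, so T = -1.16°C.
T_parcel − T_env = -5.42 − (-1.16) = -4.26°C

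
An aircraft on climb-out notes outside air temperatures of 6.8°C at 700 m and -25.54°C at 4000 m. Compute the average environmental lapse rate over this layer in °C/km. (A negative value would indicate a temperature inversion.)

9.8°C/km

Γ = −ΔT/Δz = (6.8 − (-25.54)) / (4000 − 700) m
  = 32.34°C / 3.3 km = 9.8°C/km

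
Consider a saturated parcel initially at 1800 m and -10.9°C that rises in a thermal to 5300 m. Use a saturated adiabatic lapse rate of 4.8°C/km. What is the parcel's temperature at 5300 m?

Saturated adiabatic to 5300 m: -4.8 × 3.5 km = -16.8°C, so T = -27.7°C.

-27.7°C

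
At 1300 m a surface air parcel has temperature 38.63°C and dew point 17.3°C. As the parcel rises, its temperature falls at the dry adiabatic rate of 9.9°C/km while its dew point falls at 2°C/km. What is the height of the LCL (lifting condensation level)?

4000 m

T and T_d converge at 9.9 − 2 = 7.9°C per km
Height above start = (38.63 − 17.3) / 7.9 = 2.7 km
LCL altitude = 1300 m + 2700 m = 4000 m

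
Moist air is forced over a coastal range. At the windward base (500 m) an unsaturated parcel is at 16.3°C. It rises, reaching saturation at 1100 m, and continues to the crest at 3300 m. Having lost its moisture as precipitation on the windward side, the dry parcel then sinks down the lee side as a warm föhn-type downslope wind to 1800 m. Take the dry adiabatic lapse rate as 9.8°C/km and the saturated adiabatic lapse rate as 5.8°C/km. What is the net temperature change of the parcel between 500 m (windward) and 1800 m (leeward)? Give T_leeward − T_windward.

-3.94°C

500 → 1100 m (dry, 9.8°C/km): ΔT = -9.8 × 0.6 = -5.88°C → T = 10.42°C
1100 → 3300 m (saturated, 5.8°C/km): ΔT = -5.8 × 2.2 = -12.76°C → T = -2.34°C
3300 → 1800 m (dry descent, 9.8°C/km): ΔT = +9.8 × 1.5 = +14.7°C → T = 12.36°C
Net change vs windward start: 12.36 − 16.3 = -3.94°C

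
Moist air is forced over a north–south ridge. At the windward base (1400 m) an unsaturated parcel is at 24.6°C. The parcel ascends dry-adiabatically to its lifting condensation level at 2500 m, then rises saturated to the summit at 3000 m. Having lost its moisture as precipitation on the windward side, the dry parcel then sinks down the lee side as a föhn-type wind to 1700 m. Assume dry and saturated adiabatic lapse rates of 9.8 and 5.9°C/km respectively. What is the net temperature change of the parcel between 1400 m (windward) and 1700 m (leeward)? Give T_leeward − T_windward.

1400 → 2500 m (dry, 9.8°C/km): ΔT = -9.8 × 1.1 = -10.78°C → T = 13.82°C
2500 → 3000 m (saturated, 5.9°C/km): ΔT = -5.9 × 0.5 = -2.95°C → T = 10.87°C
3000 → 1700 m (dry descent, 9.8°C/km): ΔT = +9.8 × 1.3 = +12.74°C → T = 23.61°C
Net change vs windward start: 23.61 − 24.6 = -0.99°C

-0.99°C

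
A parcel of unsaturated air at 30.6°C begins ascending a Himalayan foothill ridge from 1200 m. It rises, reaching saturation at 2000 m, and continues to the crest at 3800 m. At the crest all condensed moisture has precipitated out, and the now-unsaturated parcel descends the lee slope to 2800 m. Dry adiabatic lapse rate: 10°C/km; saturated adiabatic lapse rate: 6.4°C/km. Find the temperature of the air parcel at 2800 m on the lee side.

21.08°C

From 1200 m to 2000 m (dry): cools by 10 × 0.8 = 8°C, giving 22.6°C.
From 2000 m to 3800 m (saturated): cools by 6.4 × 1.8 = 11.52°C, giving 11.08°C.
From 3800 m to 2800 m (dry descent): warms by 10 × 1 = 10°C, giving 21.08°C.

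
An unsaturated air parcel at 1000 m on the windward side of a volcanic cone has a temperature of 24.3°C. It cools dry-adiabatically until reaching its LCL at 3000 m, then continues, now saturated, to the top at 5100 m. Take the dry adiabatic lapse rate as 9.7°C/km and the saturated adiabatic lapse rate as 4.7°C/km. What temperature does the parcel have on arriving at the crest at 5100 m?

-4.97°C

1000 → 3000 m (dry, 9.7°C/km): ΔT = -9.7 × 2 = -19.4°C → T = 4.9°C
3000 → 5100 m (saturated, 4.7°C/km): ΔT = -4.7 × 2.1 = -9.87°C → T = -4.97°C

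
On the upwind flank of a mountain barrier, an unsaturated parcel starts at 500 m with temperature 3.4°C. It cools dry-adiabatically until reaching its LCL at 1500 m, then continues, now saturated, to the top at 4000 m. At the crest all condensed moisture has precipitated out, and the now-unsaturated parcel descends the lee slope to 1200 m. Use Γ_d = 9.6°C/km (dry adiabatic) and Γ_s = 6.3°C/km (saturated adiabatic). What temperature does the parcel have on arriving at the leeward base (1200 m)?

4.93°C

500 → 1500 m (dry, 9.6°C/km): ΔT = -9.6 × 1 = -9.6°C → T = -6.2°C
1500 → 4000 m (saturated, 6.3°C/km): ΔT = -6.3 × 2.5 = -15.75°C → T = -21.95°C
4000 → 1200 m (dry descent, 9.6°C/km): ΔT = +9.6 × 2.8 = +26.88°C → T = 4.93°C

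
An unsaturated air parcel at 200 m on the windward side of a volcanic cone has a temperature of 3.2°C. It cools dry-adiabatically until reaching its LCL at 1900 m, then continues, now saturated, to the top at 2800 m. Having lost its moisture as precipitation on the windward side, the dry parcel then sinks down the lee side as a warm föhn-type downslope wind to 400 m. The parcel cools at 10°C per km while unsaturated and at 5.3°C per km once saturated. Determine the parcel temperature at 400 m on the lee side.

5.43°C

Dry to 1900 m: -10 × 1.7 km = -17°C, so T = -13.8°C.
Saturated to 2800 m: -5.3 × 0.9 km = -4.77°C, so T = -18.57°C.
Dry descent to 400 m: +10 × 2.4 km = +24°C, so T = 5.43°C.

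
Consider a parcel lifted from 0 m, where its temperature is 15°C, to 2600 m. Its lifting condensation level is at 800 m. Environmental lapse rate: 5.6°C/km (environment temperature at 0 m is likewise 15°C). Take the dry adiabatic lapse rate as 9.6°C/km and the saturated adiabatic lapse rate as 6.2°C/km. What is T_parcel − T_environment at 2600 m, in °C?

-4.28°C (parcel cooler than environment)

Parcel:
  From 0 m to 800 m (dry): cools by 9.6 × 0.8 = 7.68°C, giving 7.32°C.
  From 800 m to 2600 m (saturated): cools by 6.2 × 1.8 = 11.16°C, giving -3.84°C.
Environment:
  From 0 m to 2600 m (environment): cools by 5.6 × 2.6 = 14.56°C, giving 0.44°C.
T_parcel − T_env = -3.84 − 0.44 = -4.28°C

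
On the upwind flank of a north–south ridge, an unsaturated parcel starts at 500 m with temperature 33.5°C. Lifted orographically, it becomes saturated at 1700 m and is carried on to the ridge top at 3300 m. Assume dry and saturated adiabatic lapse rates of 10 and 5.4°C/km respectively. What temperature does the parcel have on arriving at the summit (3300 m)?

Dry to 1700 m: -10 × 1.2 km = -12°C, so T = 21.5°C.
Saturated to 3300 m: -5.4 × 1.6 km = -8.64°C, so T = 12.86°C.

12.86°C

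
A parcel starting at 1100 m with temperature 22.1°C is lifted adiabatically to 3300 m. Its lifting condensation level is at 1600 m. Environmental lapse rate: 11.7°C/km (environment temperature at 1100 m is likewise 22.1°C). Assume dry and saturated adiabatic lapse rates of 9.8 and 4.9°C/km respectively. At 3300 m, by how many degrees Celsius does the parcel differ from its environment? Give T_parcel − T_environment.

Parcel:
  1100 → 1600 m (dry, 9.8°C/km): ΔT = -9.8 × 0.5 = -4.9°C → T = 17.2°C
  1600 → 3300 m (saturated, 4.9°C/km): ΔT = -4.9 × 1.7 = -8.33°C → T = 8.87°C
Environment:
  1100 → 3300 m (environment, 11.7°C/km): ΔT = -11.7 × 2.2 = -25.74°C → T = -3.64°C
T_parcel − T_env = 8.87 − (-3.64) = +12.51°C

+12.51°C (parcel warmer than environment)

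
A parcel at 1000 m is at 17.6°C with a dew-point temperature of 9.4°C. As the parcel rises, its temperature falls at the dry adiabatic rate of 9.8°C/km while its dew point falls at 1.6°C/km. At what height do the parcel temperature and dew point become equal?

T and T_d converge at 9.8 − 1.6 = 8.2°C per km
Height above start = (17.6 − 9.4) / 8.2 = 1 km
LCL altitude = 1000 m + 1000 m = 2000 m

2000 m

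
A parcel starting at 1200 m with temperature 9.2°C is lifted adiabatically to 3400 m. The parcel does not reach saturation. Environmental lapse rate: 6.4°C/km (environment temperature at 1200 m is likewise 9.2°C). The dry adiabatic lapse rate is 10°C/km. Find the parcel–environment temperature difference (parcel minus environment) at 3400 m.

-7.92°C (parcel cooler than environment)

Parcel:
  1200 → 3400 m (dry, 10°C/km): ΔT = -10 × 2.2 = -22°C → T = -12.8°C
Environment:
  1200 → 3400 m (environment, 6.4°C/km): ΔT = -6.4 × 2.2 = -14.08°C → T = -4.88°C
T_parcel − T_env = -12.8 − (-4.88) = -7.92°C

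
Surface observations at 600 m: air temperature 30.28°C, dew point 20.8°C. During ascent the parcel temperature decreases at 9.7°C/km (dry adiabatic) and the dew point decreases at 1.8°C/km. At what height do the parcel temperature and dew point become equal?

1800 m

T and T_d converge at 9.7 − 1.8 = 7.9°C per km
Height above start = (30.28 − 20.8) / 7.9 = 1.2 km
LCL altitude = 600 m + 1200 m = 1800 m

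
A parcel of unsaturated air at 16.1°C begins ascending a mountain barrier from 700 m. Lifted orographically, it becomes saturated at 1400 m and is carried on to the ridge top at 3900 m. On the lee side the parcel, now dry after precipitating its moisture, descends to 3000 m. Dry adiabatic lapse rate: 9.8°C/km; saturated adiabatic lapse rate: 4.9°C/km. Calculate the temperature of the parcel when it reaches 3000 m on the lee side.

From 700 m to 1400 m (dry): cools by 9.8 × 0.7 = 6.86°C, giving 9.24°C.
From 1400 m to 3900 m (saturated): cools by 4.9 × 2.5 = 12.25°C, giving -3.01°C.
From 3900 m to 3000 m (dry descent): warms by 9.8 × 0.9 = 8.82°C, giving 5.81°C.

5.81°C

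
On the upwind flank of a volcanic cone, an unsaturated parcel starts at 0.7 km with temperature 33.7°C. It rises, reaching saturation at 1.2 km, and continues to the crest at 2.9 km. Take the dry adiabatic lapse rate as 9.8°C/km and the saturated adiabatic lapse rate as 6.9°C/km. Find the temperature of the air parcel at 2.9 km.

17.07°C

700 → 1200 m (dry, 9.8°C/km): ΔT = -9.8 × 0.5 = -4.9°C → T = 28.8°C
1200 → 2900 m (saturated, 6.9°C/km): ΔT = -6.9 × 1.7 = -11.73°C → T = 17.07°C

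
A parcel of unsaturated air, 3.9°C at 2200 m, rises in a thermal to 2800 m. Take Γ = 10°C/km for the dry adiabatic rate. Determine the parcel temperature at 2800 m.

Dry adiabatic to 2800 m: -10 × 0.6 km = -6°C, so T = -2.1°C.

-2.1°C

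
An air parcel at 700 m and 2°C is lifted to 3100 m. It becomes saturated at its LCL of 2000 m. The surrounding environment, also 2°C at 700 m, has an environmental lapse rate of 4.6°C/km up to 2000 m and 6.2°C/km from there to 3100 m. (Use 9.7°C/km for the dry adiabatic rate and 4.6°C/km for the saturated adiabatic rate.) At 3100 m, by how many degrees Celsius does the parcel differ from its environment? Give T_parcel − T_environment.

Parcel:
  Dry to 2000 m: -9.7 × 1.3 km = -12.61°C, so T = -10.61°C.
  Saturated to 3100 m: -4.6 × 1.1 km = -5.06°C, so T = -15.67°C.
Environment:
  Environment, lower layer to 2000 m: -4.6 × 1.3 km = -5.98°C, so T = -3.98°C.
  Environment, upper layer to 3100 m: -6.2 × 1.1 km = -6.82°C, so T = -10.8°C.
T_parcel − T_env = -15.67 − (-10.8) = -4.87°C

-4.87°C (parcel cooler than environment)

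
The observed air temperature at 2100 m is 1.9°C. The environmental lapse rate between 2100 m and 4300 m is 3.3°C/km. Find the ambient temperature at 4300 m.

2100 → 4300 m (environmental, 3.3°C/km): ΔT = -3.3 × 2.2 = -7.26°C → T = -5.36°C

-5.36°C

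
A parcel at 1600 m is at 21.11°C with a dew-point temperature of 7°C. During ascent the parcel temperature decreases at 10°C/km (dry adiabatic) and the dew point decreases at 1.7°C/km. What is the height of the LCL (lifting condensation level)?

3300 m

T and T_d converge at 10 − 1.7 = 8.3°C per km
Height above start = (21.11 − 7) / 8.3 = 1.7 km
LCL altitude = 1600 m + 1700 m = 3300 m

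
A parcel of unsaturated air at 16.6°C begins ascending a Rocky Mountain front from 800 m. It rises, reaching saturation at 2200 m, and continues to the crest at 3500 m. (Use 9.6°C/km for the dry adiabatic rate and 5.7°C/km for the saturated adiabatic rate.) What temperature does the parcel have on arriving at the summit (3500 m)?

800–2200 m, dry: Δz = 1.4 km ⇒ ΔT = -13.44°C; T = 3.16°C
2200–3500 m, saturated: Δz = 1.3 km ⇒ ΔT = -7.41°C; T = -4.25°C

-4.25°C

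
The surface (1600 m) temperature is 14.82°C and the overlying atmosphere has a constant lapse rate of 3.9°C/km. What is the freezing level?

5400 m

Height above start = (14.82 − 0) / 3.9 = 3.8 km
Altitude = 1600 m + 3800 m = 5400 m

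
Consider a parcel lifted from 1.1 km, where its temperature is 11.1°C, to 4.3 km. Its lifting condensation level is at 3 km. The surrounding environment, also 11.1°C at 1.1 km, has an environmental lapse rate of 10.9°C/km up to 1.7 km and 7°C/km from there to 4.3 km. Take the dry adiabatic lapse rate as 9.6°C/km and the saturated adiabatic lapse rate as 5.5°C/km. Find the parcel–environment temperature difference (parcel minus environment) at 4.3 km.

Parcel:
  Dry to 3000 m: -9.6 × 1.9 km = -18.24°C, so T = -7.14°C.
  Saturated to 4300 m: -5.5 × 1.3 km = -7.15°C, so T = -14.29°C.
Environment:
  Environment, lower layer to 1700 m: -10.9 × 0.6 km = -6.54°C, so T = 4.56°C.
  Environment, upper layer to 4300 m: -7 × 2.6 km = -18.2°C, so T = -13.64°C.
T_parcel − T_env = -14.29 − (-13.64) = -0.65°C

-0.65°C (parcel cooler than environment)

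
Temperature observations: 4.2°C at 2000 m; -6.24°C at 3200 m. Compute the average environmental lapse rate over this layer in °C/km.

8.7°C/km

Γ = −ΔT/Δz = (4.2 − (-6.24)) / (3200 − 2000) m
  = 10.44°C / 1.2 km = 8.7°C/km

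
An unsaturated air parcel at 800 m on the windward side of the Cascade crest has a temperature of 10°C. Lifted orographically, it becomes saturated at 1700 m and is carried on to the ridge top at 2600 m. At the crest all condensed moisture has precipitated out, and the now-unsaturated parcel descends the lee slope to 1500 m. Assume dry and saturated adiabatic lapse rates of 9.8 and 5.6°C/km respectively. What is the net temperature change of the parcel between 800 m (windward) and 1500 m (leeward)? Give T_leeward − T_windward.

-3.08°C

800 → 1700 m (dry, 9.8°C/km): ΔT = -9.8 × 0.9 = -8.82°C → T = 1.18°C
1700 → 2600 m (saturated, 5.6°C/km): ΔT = -5.6 × 0.9 = -5.04°C → T = -3.86°C
2600 → 1500 m (dry descent, 9.8°C/km): ΔT = +9.8 × 1.1 = +10.78°C → T = 6.92°C
Net change vs windward start: 6.92 − 10 = -3.08°C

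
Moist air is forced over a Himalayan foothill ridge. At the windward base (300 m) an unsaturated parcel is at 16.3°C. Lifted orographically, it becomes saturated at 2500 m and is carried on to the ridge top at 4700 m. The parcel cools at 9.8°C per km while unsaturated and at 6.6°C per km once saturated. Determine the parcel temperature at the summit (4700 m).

-19.78°C

300 → 2500 m (dry, 9.8°C/km): ΔT = -9.8 × 2.2 = -21.56°C → T = -5.26°C
2500 → 4700 m (saturated, 6.6°C/km): ΔT = -6.6 × 2.2 = -14.52°C → T = -19.78°C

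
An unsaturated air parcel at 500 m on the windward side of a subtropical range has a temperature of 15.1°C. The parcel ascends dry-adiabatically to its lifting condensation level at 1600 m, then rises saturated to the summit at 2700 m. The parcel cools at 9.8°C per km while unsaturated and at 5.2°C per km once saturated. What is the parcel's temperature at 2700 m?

-1.4°C

From 500 m to 1600 m (dry): cools by 9.8 × 1.1 = 10.78°C, giving 4.32°C.
From 1600 m to 2700 m (saturated): cools by 5.2 × 1.1 = 5.72°C, giving -1.4°C.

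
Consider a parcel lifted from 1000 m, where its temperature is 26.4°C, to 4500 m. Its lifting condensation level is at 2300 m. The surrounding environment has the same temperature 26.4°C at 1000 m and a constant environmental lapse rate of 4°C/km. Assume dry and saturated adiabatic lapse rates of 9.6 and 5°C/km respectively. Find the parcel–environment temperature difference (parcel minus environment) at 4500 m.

-9.48°C (parcel cooler than environment)

Parcel:
  1000 → 2300 m (dry, 9.6°C/km): ΔT = -9.6 × 1.3 = -12.48°C → T = 13.92°C
  2300 → 4500 m (saturated, 5°C/km): ΔT = -5 × 2.2 = -11°C → T = 2.92°C
Environment:
  1000 → 4500 m (environment, 4°C/km): ΔT = -4 × 3.5 = -14°C → T = 12.4°C
T_parcel − T_env = 2.92 − 12.4 = -9.48°C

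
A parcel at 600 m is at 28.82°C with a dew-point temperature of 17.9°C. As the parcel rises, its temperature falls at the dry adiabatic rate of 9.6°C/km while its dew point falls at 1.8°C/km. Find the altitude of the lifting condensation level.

2000 m

T and T_d converge at 9.6 − 1.8 = 7.8°C per km
Height above start = (28.82 − 17.9) / 7.8 = 1.4 km
LCL altitude = 600 m + 1400 m = 2000 m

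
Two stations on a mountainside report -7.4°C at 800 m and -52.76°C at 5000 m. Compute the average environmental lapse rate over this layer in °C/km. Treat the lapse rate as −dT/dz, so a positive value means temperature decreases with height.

Γ = −ΔT/Δz = (-7.4 − (-52.76)) / (5000 − 800) m
  = 45.36°C / 4.2 km = 10.8°C/km

10.8°C/km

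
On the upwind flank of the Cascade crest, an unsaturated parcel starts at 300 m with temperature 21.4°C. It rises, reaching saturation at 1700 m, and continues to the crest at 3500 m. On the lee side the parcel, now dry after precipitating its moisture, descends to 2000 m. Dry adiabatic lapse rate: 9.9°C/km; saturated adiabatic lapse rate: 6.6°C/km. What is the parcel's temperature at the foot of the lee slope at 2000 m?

10.51°C

From 300 m to 1700 m (dry): cools by 9.9 × 1.4 = 13.86°C, giving 7.54°C.
From 1700 m to 3500 m (saturated): cools by 6.6 × 1.8 = 11.88°C, giving -4.34°C.
From 3500 m to 2000 m (dry descent): warms by 9.9 × 1.5 = 14.85°C, giving 10.51°C.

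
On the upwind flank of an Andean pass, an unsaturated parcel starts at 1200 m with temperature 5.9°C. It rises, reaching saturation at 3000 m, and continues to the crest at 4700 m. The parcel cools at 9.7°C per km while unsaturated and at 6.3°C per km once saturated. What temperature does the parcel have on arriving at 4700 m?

-22.27°C

Dry to 3000 m: -9.7 × 1.8 km = -17.46°C, so T = -11.56°C.
Saturated to 4700 m: -6.3 × 1.7 km = -10.71°C, so T = -22.27°C.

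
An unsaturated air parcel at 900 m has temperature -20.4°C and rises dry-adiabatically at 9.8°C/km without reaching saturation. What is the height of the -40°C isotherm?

Height above start = (-20.4 − (-40)) / 9.8 = 2 km
Altitude = 900 m + 2000 m = 2900 m

2900 m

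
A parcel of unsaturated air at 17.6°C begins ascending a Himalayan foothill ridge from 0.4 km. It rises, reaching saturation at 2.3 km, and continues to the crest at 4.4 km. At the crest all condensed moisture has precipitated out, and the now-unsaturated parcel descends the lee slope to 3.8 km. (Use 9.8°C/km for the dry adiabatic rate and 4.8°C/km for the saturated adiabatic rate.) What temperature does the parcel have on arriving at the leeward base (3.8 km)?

400 → 2300 m (dry, 9.8°C/km): ΔT = -9.8 × 1.9 = -18.62°C → T = -1.02°C
2300 → 4400 m (saturated, 4.8°C/km): ΔT = -4.8 × 2.1 = -10.08°C → T = -11.1°C
4400 → 3800 m (dry descent, 9.8°C/km): ΔT = +9.8 × 0.6 = +5.88°C → T = -5.22°C

-5.22°C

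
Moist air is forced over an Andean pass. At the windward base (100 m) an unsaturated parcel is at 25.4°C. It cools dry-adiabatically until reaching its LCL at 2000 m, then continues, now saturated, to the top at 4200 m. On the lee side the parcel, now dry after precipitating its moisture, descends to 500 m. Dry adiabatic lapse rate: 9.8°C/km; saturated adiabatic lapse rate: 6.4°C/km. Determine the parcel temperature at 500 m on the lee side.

100 → 2000 m (dry, 9.8°C/km): ΔT = -9.8 × 1.9 = -18.62°C → T = 6.78°C
2000 → 4200 m (saturated, 6.4°C/km): ΔT = -6.4 × 2.2 = -14.08°C → T = -7.3°C
4200 → 500 m (dry descent, 9.8°C/km): ΔT = +9.8 × 3.7 = +36.26°C → T = 28.96°C

28.96°C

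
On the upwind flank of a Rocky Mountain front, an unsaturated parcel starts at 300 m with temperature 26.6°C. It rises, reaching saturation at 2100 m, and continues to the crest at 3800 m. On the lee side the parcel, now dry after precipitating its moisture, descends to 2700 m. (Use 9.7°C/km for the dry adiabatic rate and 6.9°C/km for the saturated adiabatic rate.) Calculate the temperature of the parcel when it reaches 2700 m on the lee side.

8.08°C

300–2100 m, dry: Δz = 1.8 km ⇒ ΔT = -17.46°C; T = 9.14°C
2100–3800 m, saturated: Δz = 1.7 km ⇒ ΔT = -11.73°C; T = -2.59°C
3800–2700 m, dry descent: Δz = 1.1 km ⇒ ΔT = +10.67°C; T = 8.08°C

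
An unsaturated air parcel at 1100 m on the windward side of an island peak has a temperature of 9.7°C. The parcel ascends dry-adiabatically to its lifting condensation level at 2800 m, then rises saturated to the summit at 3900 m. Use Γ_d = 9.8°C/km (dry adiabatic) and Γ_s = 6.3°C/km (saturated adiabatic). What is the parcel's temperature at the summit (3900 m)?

From 1100 m to 2800 m (dry): cools by 9.8 × 1.7 = 16.66°C, giving -6.96°C.
From 2800 m to 3900 m (saturated): cools by 6.3 × 1.1 = 6.93°C, giving -13.89°C.

-13.89°C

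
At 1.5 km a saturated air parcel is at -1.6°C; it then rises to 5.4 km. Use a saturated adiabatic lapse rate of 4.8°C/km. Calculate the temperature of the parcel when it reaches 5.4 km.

-20.32°C

Saturated adiabatic to 5400 m: -4.8 × 3.9 km = -18.72°C, so T = -20.32°C.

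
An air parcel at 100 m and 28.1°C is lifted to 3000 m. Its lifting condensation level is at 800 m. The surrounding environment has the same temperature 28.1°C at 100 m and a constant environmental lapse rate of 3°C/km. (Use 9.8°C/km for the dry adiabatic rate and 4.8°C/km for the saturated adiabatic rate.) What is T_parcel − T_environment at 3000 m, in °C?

-8.72°C (parcel cooler than environment)

Parcel:
  100–800 m, dry: Δz = 0.7 km ⇒ ΔT = -6.86°C; T = 21.24°C
  800–3000 m, saturated: Δz = 2.2 km ⇒ ΔT = -10.56°C; T = 10.68°C
Environment:
  100–3000 m, environment: Δz = 2.9 km ⇒ ΔT = -8.7°C; T = 19.4°C
T_parcel − T_env = 10.68 − 19.4 = -8.72°C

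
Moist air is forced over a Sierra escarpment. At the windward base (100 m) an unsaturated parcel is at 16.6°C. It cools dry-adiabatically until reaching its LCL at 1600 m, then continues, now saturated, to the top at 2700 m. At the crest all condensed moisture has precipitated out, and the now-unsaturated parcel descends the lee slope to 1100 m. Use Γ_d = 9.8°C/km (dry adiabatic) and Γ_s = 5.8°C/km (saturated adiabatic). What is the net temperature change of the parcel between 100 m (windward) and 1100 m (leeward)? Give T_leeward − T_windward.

Dry to 1600 m: -9.8 × 1.5 km = -14.7°C, so T = 1.9°C.
Saturated to 2700 m: -5.8 × 1.1 km = -6.38°C, so T = -4.48°C.
Dry descent to 1100 m: +9.8 × 1.6 km = +15.68°C, so T = 11.2°C.
Net change vs windward start: 11.2 − 16.6 = -5.4°C

-5.4°C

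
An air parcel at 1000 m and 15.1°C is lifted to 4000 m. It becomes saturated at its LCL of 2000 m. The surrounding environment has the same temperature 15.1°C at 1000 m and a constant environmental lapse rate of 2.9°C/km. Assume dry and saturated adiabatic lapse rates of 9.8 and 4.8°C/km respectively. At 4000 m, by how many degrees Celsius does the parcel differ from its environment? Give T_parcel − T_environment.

-10.7°C (parcel cooler than environment)

Parcel:
  1000 → 2000 m (dry, 9.8°C/km): ΔT = -9.8 × 1 = -9.8°C → T = 5.3°C
  2000 → 4000 m (saturated, 4.8°C/km): ΔT = -4.8 × 2 = -9.6°C → T = -4.3°C
Environment:
  1000 → 4000 m (environment, 2.9°C/km): ΔT = -2.9 × 3 = -8.7°C → T = 6.4°C
T_parcel − T_env = -4.3 − 6.4 = -10.7°C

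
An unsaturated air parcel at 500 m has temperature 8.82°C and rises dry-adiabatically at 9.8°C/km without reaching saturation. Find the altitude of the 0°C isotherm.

1400 m

Height above start = (8.82 − 0) / 9.8 = 0.9 km
Altitude = 500 m + 900 m = 1400 m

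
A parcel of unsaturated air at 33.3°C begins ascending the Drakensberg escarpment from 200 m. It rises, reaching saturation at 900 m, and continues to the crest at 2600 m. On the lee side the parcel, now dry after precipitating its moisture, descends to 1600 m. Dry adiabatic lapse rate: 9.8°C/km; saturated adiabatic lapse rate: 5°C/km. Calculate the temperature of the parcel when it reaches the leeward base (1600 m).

27.74°C

From 200 m to 900 m (dry): cools by 9.8 × 0.7 = 6.86°C, giving 26.44°C.
From 900 m to 2600 m (saturated): cools by 5 × 1.7 = 8.5°C, giving 17.94°C.
From 2600 m to 1600 m (dry descent): warms by 9.8 × 1 = 9.8°C, giving 27.74°C.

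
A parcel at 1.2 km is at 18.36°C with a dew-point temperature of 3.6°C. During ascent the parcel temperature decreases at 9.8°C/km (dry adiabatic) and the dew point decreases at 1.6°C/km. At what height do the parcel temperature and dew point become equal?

3 km

T and T_d converge at 9.8 − 1.6 = 8.2°C per km
Height above start = (18.36 − 3.6) / 8.2 = 1.8 km
LCL altitude = 1200 m + 1800 m = 3000 m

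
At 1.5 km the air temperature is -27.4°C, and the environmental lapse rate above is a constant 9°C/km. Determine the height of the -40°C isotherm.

2.9 km

Height above start = (-27.4 − (-40)) / 9 = 1.4 km
Altitude = 1500 m + 1400 m = 2900 m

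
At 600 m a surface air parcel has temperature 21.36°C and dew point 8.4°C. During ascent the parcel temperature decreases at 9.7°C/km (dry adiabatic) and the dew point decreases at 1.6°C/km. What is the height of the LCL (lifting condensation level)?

T and T_d converge at 9.7 − 1.6 = 8.1°C per km
Height above start = (21.36 − 8.4) / 8.1 = 1.6 km
LCL altitude = 600 m + 1600 m = 2200 m

2200 m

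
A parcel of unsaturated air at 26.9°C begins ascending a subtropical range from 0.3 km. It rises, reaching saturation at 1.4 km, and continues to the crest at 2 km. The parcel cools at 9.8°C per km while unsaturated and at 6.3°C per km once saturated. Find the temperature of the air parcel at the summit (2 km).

Dry to 1400 m: -9.8 × 1.1 km = -10.78°C, so T = 16.12°C.
Saturated to 2000 m: -6.3 × 0.6 km = -3.78°C, so T = 12.34°C.

12.34°C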